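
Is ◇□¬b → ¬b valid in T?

Invalid (countermodel exists)

Tableau for the negation ¬(◇□¬b → ¬b):
1. ¬(◇□¬b → ¬b), u
2. ◇□¬b, u
3. b, u
4. □¬b, v
5. ¬b, v
Accessibility: uRu, uRv, vRv
The negation has an open branch (countermodel exists).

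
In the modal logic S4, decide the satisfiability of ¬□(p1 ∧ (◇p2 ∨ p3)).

Satisfiable

1. ¬□(p1 ∧ (◇p2 ∨ p3)), w0
2. ¬(p1 ∧ (◇p2 ∨ p3)), w1   [¬□-rule on 1: fresh world w1, w0Rw1]
3. ¬(◇p2 ∨ p3), w1   [¬∧-rule on 2 (branches; this branch)]
4. ¬◇p2, w1   [¬∨-rule on 3]
5. ¬p3, w1   [¬∨-rule on 3]
6. ¬p2, w1   [¬◇-rule on 4 via w1Rw1]
Accessibility: w0Rw0, w0Rw1, w1Rw1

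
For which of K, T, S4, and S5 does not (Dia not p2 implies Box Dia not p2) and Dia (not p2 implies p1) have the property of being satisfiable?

K, T, S4

S4-tableau for the formula:
1. not (Dia not p2 implies Box Dia not p2) and Dia (not p2 implies p1), 0
2. not (Dia not p2 implies Box Dia not p2), 0
3. Dia (not p2 implies p1), 0
4. Dia not p2, 0
5. not Box Dia not p2, 0
6. not p2 implies p1, 1
7. p1, 1
8. not p2, 2
9. not Dia not p2, 3
10. p2, 3
Accessibility: 0R0, 0R1, 0R2, 0R3, 1R1, 2R2, 3R3
Complete open branch: satisfiable in S4, hence also in K, T (this S4-model is also a K-model and a T-model).
S5-tableau for the formula:
1. not (Dia not p2 implies Box Dia not p2) and Dia (not p2 implies p1), 0
2. not (Dia not p2 implies Box Dia not p2), 0
3. Dia (not p2 implies p1), 0
4. Dia not p2, 0
5. not Box Dia not p2, 0
6. not p2 implies p1, 1
7. p1, 1
8. not p2, 2
9. not Dia not p2, 3
10. p2, 0
11. p2, 1
12. p2, 2
Accessibility: 0R0, 0R1, 0R2, 0R3, 1R0, 1R1, 1R2, 1R3, 2R0, 2R1, 2R2, 2R3, 3R0, 3R1, 3R2, 3R3
Branch closes: p2 and not p2 both at 2.
Every branch closes (one shown): unsatisfiable in S5.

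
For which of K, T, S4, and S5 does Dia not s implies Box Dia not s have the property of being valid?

S4-tableau for the negation not (Dia not s implies Box Dia not s):
1. not (Dia not s implies Box Dia not s), u
2. Dia not s, u   [neg-implies-rule on 1]
3. not Box Dia not s, u   [neg-implies-rule on 1]
4. not s, v   [Dia-rule on 2: fresh world v, uRv]
5. not Dia not s, w   [neg-Box-rule on 3: fresh world w, uRw]
6. s, w   [neg-Dia-rule on 5 via wRw]
Accessibility: uRu, uRv, uRw, vRv, wRw
Complete open branch: countermodel on an S4-frame, so not valid in S4, nor in K, T (the same frame is also a K-frame and a T-frame).
S5-tableau for the negation not (Dia not s implies Box Dia not s):
1. not (Dia not s implies Box Dia not s), u
2. Dia not s, u   [neg-implies-rule on 1]
3. not Box Dia not s, u   [neg-implies-rule on 1]
4. not s, v   [Dia-rule on 2: fresh world v, uRv]
5. not Dia not s, w   [neg-Box-rule on 3: fresh world w, uRw]
6. s, u   [neg-Dia-rule on 5 via wRu]
7. s, v   [neg-Dia-rule on 5 via wRv]
Accessibility: uRu, uRv, uRw, vRu, vRv, vRw, wRu, wRv, wRw
Branch closes: s and not s both at v.
Every branch closes (one shown): valid in S5.

S5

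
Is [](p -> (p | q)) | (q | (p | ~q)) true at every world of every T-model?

Valid in T

Tableau for the negation ~([](p -> (p | q)) | (q | (p | ~q))):
1. ~([](p -> (p | q)) | (q | (p | ~q))), 0
2. ~[](p -> (p | q)), 0
3. ~(q | (p | ~q)), 0
4. ~q, 0
5. ~(p | ~q), 0
6. ~p, 0
7. q, 0
Accessibility: 0R0
Branch closes: q and ~q both at 0.
Every branch of the negation's tableau closes; the branch above is one of them.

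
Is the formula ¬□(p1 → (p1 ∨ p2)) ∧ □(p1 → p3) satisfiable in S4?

1. ¬□(p1 → (p1 ∨ p2)) ∧ □(p1 → p3), 0
2. ¬□(p1 → (p1 ∨ p2)), 0   [∧-rule on 1]
3. □(p1 → p3), 0   [∧-rule on 1]
4. p1 → p3, 0   [□-rule on 3 via 0R0]
5. p3, 0   [→-rule on 4 (branches; this branch)]
6. ¬(p1 → (p1 ∨ p2)), 1   [¬□-rule on 2: fresh world 1, 0R1]
7. p1, 1   [¬→-rule on 6]
8. ¬(p1 ∨ p2), 1   [¬→-rule on 6]
9. ¬p1, 1   [¬∨-rule on 8]
10. ¬p2, 1   [¬∨-rule on 8]
Accessibility: 0R0, 0R1, 1R1
Branch closes: p1 and ¬p1 both at 1.
(One branch shown.) All branches close.

Unsatisfiable (every branch closes)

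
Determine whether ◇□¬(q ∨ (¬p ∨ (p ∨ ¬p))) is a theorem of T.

Tableau for the negation ¬◇□¬(q ∨ (¬p ∨ (p ∨ ¬p))):
1. ¬◇□¬(q ∨ (¬p ∨ (p ∨ ¬p))), 0
2. ¬□¬(q ∨ (¬p ∨ (p ∨ ¬p))), 0
3. q ∨ (¬p ∨ (p ∨ ¬p)), 1
4. ¬□¬(q ∨ (¬p ∨ (p ∨ ¬p))), 1
5. ¬p ∨ (p ∨ ¬p), 1
6. p ∨ ¬p, 1
7. ¬p, 1
8. q ∨ (¬p ∨ (p ∨ ¬p)), 2
9. ¬p ∨ (p ∨ ¬p), 2
10. p ∨ ¬p, 2
11. ¬p, 2
Accessibility: 0R0, 0R1, 1R1, 1R2, 2R2
The negation has an open branch (countermodel exists).

Not valid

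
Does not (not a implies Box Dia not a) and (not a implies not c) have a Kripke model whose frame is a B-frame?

Unsatisfiable

1. not (not a implies Box Dia not a) and (not a implies not c), 0
2. not (not a implies Box Dia not a), 0
3. not a implies not c, 0
4. not a, 0
5. not Box Dia not a, 0
6. not c, 0
7. not Dia not a, 1
8. a, 0
Accessibility: 0R0, 0R1, 1R0, 1R1
Branch closes: a and not a both at 0.
(One branch shown.) All branches close.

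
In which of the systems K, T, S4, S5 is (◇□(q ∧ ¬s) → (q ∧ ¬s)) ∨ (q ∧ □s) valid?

S4-tableau for the negation ¬((◇□(q ∧ ¬s) → (q ∧ ¬s)) ∨ (q ∧ □s)):
1. ¬((◇□(q ∧ ¬s) → (q ∧ ¬s)) ∨ (q ∧ □s)), 0
2. ¬(◇□(q ∧ ¬s) → (q ∧ ¬s)), 0   [¬∨-rule on 1]
3. ¬(q ∧ □s), 0   [¬∨-rule on 1]
4. ◇□(q ∧ ¬s), 0   [¬→-rule on 2]
5. ¬(q ∧ ¬s), 0   [¬→-rule on 2]
6. ¬□s, 0   [¬∧-rule on 3 (branches; this branch)]
7. s, 0   [¬∧-rule on 5 (branches; this branch)]
8. □(q ∧ ¬s), 1   [◇-rule on 4: fresh world 1, 0R1]
9. q ∧ ¬s, 1   [□-rule on 8 via 1R1]
10. q, 1   [∧-rule on 9]
11. ¬s, 1   [∧-rule on 9]
12. ¬s, 2   [¬□-rule on 6: fresh world 2, 0R2]
Accessibility: 0R0, 0R1, 0R2, 1R1, 2R2
Complete open branch: countermodel on an S4-frame, so not valid in S4, nor in K, T (the same frame is also a K-frame and a T-frame).
S5-tableau for the negation ¬((◇□(q ∧ ¬s) → (q ∧ ¬s)) ∨ (q ∧ □s)):
1. ¬((◇□(q ∧ ¬s) → (q ∧ ¬s)) ∨ (q ∧ □s)), 0
2. ¬(◇□(q ∧ ¬s) → (q ∧ ¬s)), 0   [¬∨-rule on 1]
3. ¬(q ∧ □s), 0   [¬∨-rule on 1]
4. ◇□(q ∧ ¬s), 0   [¬→-rule on 2]
5. ¬(q ∧ ¬s), 0   [¬→-rule on 2]
6. ¬□s, 0   [¬∧-rule on 3 (branches; this branch)]
7. s, 0   [¬∧-rule on 5 (branches; this branch)]
8. □(q ∧ ¬s), 1   [◇-rule on 4: fresh world 1, 0R1]
9. q ∧ ¬s, 0   [□-rule on 8 via 1R0]
10. q, 0   [∧-rule on 9]
11. ¬s, 0   [∧-rule on 9]
Accessibility: 0R0, 0R1, 1R0, 1R1
Branch closes: s and ¬s both at 0.
Every branch closes (one shown): valid in S5.

S5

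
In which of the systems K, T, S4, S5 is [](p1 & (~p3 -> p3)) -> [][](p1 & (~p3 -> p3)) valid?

S4, S5

S4-tableau for the negation ~([](p1 & (~p3 -> p3)) -> [][](p1 & (~p3 -> p3))):
1. ~([](p1 & (~p3 -> p3)) -> [][](p1 & (~p3 -> p3))), 0
2. [](p1 & (~p3 -> p3)), 0
3. ~[][](p1 & (~p3 -> p3)), 0
4. p1 & (~p3 -> p3), 0
5. p1, 0
6. ~p3 -> p3, 0
7. p3, 0
8. ~[](p1 & (~p3 -> p3)), 1
9. p1 & (~p3 -> p3), 1
10. p1, 1
11. ~p3 -> p3, 1
12. p3, 1
13. ~(p1 & (~p3 -> p3)), 2
14. p1 & (~p3 -> p3), 2
15. p1, 2
16. ~p3 -> p3, 2
17. ~(~p3 -> p3), 2
18. ~p3, 2
19. p3, 2
Accessibility: 0R0, 0R1, 0R2, 1R1, 1R2, 2R2
Branch closes: p3 and ~p3 both at 2.
Every branch closes (one shown): valid in S4, hence also in S5 (every theorem of S4 is a theorem of S5).
T-tableau for the negation ~([](p1 & (~p3 -> p3)) -> [][](p1 & (~p3 -> p3))):
1. ~([](p1 & (~p3 -> p3)) -> [][](p1 & (~p3 -> p3))), 0
2. [](p1 & (~p3 -> p3)), 0
3. ~[][](p1 & (~p3 -> p3)), 0
4. p1 & (~p3 -> p3), 0
5. p1, 0
6. ~p3 -> p3, 0
7. p3, 0
8. ~[](p1 & (~p3 -> p3)), 1
9. p1 & (~p3 -> p3), 1
10. p1, 1
11. ~p3 -> p3, 1
12. p3, 1
13. ~(p1 & (~p3 -> p3)), 2
14. ~(~p3 -> p3), 2
15. ~p3, 2
Accessibility: 0R0, 0R1, 1R1, 1R2, 2R2
Complete open branch: countermodel on a T-frame, so not valid in T, nor in K (the same frame is also a K-frame).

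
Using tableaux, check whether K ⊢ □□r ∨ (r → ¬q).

Tableau for the negation ¬(□□r ∨ (r → ¬q)):
1. ¬(□□r ∨ (r → ¬q)), u
2. ¬□□r, u   [¬∨-rule on 1]
3. ¬(r → ¬q), u   [¬∨-rule on 1]
4. r, u   [¬→-rule on 3]
5. q, u   [¬→-rule on 3]
6. ¬□r, v   [¬□-rule on 2: fresh world v, uRv]
7. ¬r, w   [¬□-rule on 6: fresh world w, vRw]
Accessibility: uRv, vRw
The negation has an open branch (countermodel exists).

Not valid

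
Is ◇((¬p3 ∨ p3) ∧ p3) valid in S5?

Tableau for the negation ¬◇((¬p3 ∨ p3) ∧ p3):
1. ¬◇((¬p3 ∨ p3) ∧ p3), 0
2. ¬((¬p3 ∨ p3) ∧ p3), 0
3. ¬p3, 0
Accessibility: 0R0
The negation has an open branch (countermodel exists).

No, not valid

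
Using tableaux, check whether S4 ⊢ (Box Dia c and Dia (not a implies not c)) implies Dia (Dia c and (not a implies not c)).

Yes, valid

Tableau for the negation not ((Box Dia c and Dia (not a implies not c)) implies Dia (Dia c and (not a implies not c))):
1. not ((Box Dia c and Dia (not a implies not c)) implies Dia (Dia c and (not a implies not c))), 0
2. Box Dia c and Dia (not a implies not c), 0
3. not Dia (Dia c and (not a implies not c)), 0
4. Box Dia c, 0
5. Dia (not a implies not c), 0
6. not (Dia c and (not a implies not c)), 0
7. Dia c, 0
8. not (not a implies not c), 0
9. not a, 0
10. c, 0
11. not a implies not c, 1
12. not (Dia c and (not a implies not c)), 1
13. Dia c, 1
14. a, 1
15. not Dia c, 1
16. not c, 1
17. c, 2
18. not (Dia c and (not a implies not c)), 2
19. Dia c, 2
20. not (not a implies not c), 2
21. not a, 2
22. c, 3
23. not (Dia c and (not a implies not c)), 3
24. Dia c, 3
25. not c, 3
Accessibility: 0R0, 0R1, 0R2, 0R3, 1R1, 1R3, 2R2, 3R3
Branch closes: c and not c both at 3.
Every branch of the negation's tableau closes; the branch above is one of them.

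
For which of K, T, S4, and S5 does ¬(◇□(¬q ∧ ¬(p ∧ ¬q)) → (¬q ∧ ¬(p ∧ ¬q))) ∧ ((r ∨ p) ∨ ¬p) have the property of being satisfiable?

K, T, S4

S5-tableau for the formula:
1. ¬(◇□(¬q ∧ ¬(p ∧ ¬q)) → (¬q ∧ ¬(p ∧ ¬q))) ∧ ((r ∨ p) ∨ ¬p), w0
2. ¬(◇□(¬q ∧ ¬(p ∧ ¬q)) → (¬q ∧ ¬(p ∧ ¬q))), w0
3. (r ∨ p) ∨ ¬p, w0
4. ◇□(¬q ∧ ¬(p ∧ ¬q)), w0
5. ¬(¬q ∧ ¬(p ∧ ¬q)), w0
6. r ∨ p, w0
7. p ∧ ¬q, w0
8. p, w0
9. ¬q, w0
10. □(¬q ∧ ¬(p ∧ ¬q)), w1
11. ¬q ∧ ¬(p ∧ ¬q), w0
12. ¬(p ∧ ¬q), w0
13. ¬q ∧ ¬(p ∧ ¬q), w1
14. ¬q, w1
15. ¬(p ∧ ¬q), w1
16. q, w0
Accessibility: w0Rw0, w0Rw1, w1Rw0, w1Rw1
Branch closes: q and ¬q both at w0.
Every branch closes (one shown): unsatisfiable in S5.
S4-tableau for the formula:
1. ¬(◇□(¬q ∧ ¬(p ∧ ¬q)) → (¬q ∧ ¬(p ∧ ¬q))) ∧ ((r ∨ p) ∨ ¬p), w0
2. ¬(◇□(¬q ∧ ¬(p ∧ ¬q)) → (¬q ∧ ¬(p ∧ ¬q))), w0
3. (r ∨ p) ∨ ¬p, w0
4. ◇□(¬q ∧ ¬(p ∧ ¬q)), w0
5. ¬(¬q ∧ ¬(p ∧ ¬q)), w0
6. ¬p, w0
7. q, w0
8. □(¬q ∧ ¬(p ∧ ¬q)), w1
9. ¬q ∧ ¬(p ∧ ¬q), w1
10. ¬q, w1
11. ¬(p ∧ ¬q), w1
12. ¬p, w1
Accessibility: w0Rw0, w0Rw1, w1Rw1
Complete open branch: satisfiable in S4, hence also in K, T (this S4-model is also a K-model and a T-model).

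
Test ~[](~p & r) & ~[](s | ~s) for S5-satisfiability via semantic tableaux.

Unsatisfiable

1. ~[](~p & r) & ~[](s | ~s), 0
2. ~[](~p & r), 0   [&-rule on 1]
3. ~[](s | ~s), 0   [&-rule on 1]
4. ~(~p & r), 1   [~[]-rule on 2: fresh world 1, 0R1]
5. ~r, 1   [~&-rule on 4 (branches; this branch)]
6. ~(s | ~s), 2   [~[]-rule on 3: fresh world 2, 0R2]
7. ~s, 2   [~|-rule on 6]
8. s, 2   [~|-rule on 6]
Accessibility: 0R0, 0R1, 0R2, 1R0, 1R1, 1R2, 2R0, 2R1, 2R2
Branch closes: s and ~s both at 2.
All branches of the tableau close; one closing branch shown above.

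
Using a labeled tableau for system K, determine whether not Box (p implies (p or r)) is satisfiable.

Unsatisfiable

1. not Box (p implies (p or r)), w0
2. not (p implies (p or r)), w1
3. p, w1
4. not (p or r), w1
5. not p, w1
6. not r, w1
Accessibility: w0Rw1
Branch closes: p and not p both at w1.
Every branch closes; the branch above is one of them.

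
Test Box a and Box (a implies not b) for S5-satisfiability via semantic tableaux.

1. Box a and Box (a implies not b), 0
2. Box a, 0
3. Box (a implies not b), 0
4. a, 0
5. a implies not b, 0
6. not b, 0
Accessibility: 0R0

Satisfiable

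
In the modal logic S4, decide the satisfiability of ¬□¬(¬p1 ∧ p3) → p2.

Satisfiable

1. ¬□¬(¬p1 ∧ p3) → p2, w0
2. p2, w0   [→-rule on 1 (branches; this branch)]
Accessibility: w0Rw0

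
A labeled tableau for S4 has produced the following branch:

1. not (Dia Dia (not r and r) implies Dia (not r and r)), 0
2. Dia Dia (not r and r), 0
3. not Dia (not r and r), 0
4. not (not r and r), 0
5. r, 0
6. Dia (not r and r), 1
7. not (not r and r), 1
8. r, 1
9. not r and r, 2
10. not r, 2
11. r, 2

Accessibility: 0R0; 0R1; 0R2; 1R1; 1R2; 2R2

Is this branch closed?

Yes, closed

Both r and not r appear at 2.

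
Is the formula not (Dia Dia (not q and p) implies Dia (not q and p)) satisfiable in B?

Satisfiable (open branch found)

1. not (Dia Dia (not q and p) implies Dia (not q and p)), u
2. Dia Dia (not q and p), u   [neg-implies-rule on 1]
3. not Dia (not q and p), u   [neg-implies-rule on 1]
4. not (not q and p), u   [neg-Dia-rule on 3 via uRu]
5. not p, u   [neg-and-rule on 4 (branches; this branch)]
6. Dia (not q and p), v   [Dia-rule on 2: fresh world v, uRv]
7. not (not q and p), v   [neg-Dia-rule on 3 via uRv]
8. not p, v   [neg-and-rule on 7 (branches; this branch)]
9. not q and p, w   [Dia-rule on 6: fresh world w, vRw]
10. not q, w   [and-rule on 9]
11. p, w   [and-rule on 9]
Accessibility: uRu, uRv, vRu, vRv, vRw, wRv, wRw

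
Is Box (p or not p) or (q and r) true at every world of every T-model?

Valid

Tableau for the negation not (Box (p or not p) or (q and r)):
1. not (Box (p or not p) or (q and r)), w0
2. not Box (p or not p), w0   [neg-or-rule on 1]
3. not (q and r), w0   [neg-or-rule on 1]
4. not r, w0   [neg-and-rule on 3 (branches; this branch)]
5. not (p or not p), w1   [neg-Box-rule on 2: fresh world w1, w0Rw1]
6. not p, w1   [neg-or-rule on 5]
7. p, w1   [neg-or-rule on 5]
Accessibility: w0Rw0, w0Rw1, w1Rw1
Branch closes: p and not p both at w1.
All branches of the negation close; one closing branch shown above.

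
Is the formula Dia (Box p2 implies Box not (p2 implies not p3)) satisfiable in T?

Yes, satisfiable

1. Dia (Box p2 implies Box not (p2 implies not p3)), 0
2. Box p2 implies Box not (p2 implies not p3), 1
3. Box not (p2 implies not p3), 1
4. not (p2 implies not p3), 1
5. p2, 1
6. p3, 1
Accessibility: 0R0, 0R1, 1R1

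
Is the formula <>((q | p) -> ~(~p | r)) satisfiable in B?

Yes, satisfiable

1. <>((q | p) -> ~(~p | r)), u
2. (q | p) -> ~(~p | r), v   [<>-rule on 1: fresh world v, uRv]
3. ~(~p | r), v   [->-rule on 2 (branches; this branch)]
4. p, v   [~|-rule on 3]
5. ~r, v   [~|-rule on 3]
Accessibility: uRu, uRv, vRu, vRv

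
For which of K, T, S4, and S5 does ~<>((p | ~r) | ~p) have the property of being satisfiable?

K

K-tableau for the formula:
1. ~<>((p | ~r) | ~p), 0
Complete open branch: satisfiable in K.
T-tableau for the formula:
1. ~<>((p | ~r) | ~p), 0
2. ~((p | ~r) | ~p), 0
3. ~(p | ~r), 0
4. p, 0
5. ~p, 0
6. r, 0
Accessibility: 0R0
Branch closes: p and ~p both at 0.
Every branch closes (one shown): unsatisfiable in T, hence also in S4, S5 (every S4/S5-frame is a T-frame).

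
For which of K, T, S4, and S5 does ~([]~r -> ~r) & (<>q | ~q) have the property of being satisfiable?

K

T-tableau for the formula:
1. ~([]~r -> ~r) & (<>q | ~q), w0
2. ~([]~r -> ~r), w0   [&-rule on 1]
3. <>q | ~q, w0   [&-rule on 1]
4. []~r, w0   [~->-rule on 2]
5. r, w0   [~->-rule on 2]
6. ~r, w0   [[]-rule on 4 via w0Rw0]
Accessibility: w0Rw0
Branch closes: r and ~r both at w0.
Every branch closes (one shown): unsatisfiable in T, hence also in S4, S5 (every S4/S5-frame is a T-frame).
K-tableau for the formula:
1. ~([]~r -> ~r) & (<>q | ~q), w0
2. ~([]~r -> ~r), w0   [&-rule on 1]
3. <>q | ~q, w0   [&-rule on 1]
4. []~r, w0   [~->-rule on 2]
5. r, w0   [~->-rule on 2]
6. ~q, w0   [|-rule on 3 (branches; this branch)]
Complete open branch: satisfiable in K.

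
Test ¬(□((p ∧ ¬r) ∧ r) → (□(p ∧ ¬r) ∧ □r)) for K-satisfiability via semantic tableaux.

Unsatisfiable (every branch closes)

1. ¬(□((p ∧ ¬r) ∧ r) → (□(p ∧ ¬r) ∧ □r)), u
2. □((p ∧ ¬r) ∧ r), u
3. ¬(□(p ∧ ¬r) ∧ □r), u
4. ¬□(p ∧ ¬r), u
5. ¬(p ∧ ¬r), v
6. (p ∧ ¬r) ∧ r, v
7. p ∧ ¬r, v
8. r, v
9. p, v
10. ¬r, v
Accessibility: uRv
Branch closes: r and ¬r both at v.
All branches of the tableau close; one closing branch shown above.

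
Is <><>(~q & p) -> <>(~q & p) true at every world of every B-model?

Tableau for the negation ~(<><>(~q & p) -> <>(~q & p)):
1. ~(<><>(~q & p) -> <>(~q & p)), w0
2. <><>(~q & p), w0
3. ~<>(~q & p), w0
4. ~(~q & p), w0
5. ~p, w0
6. <>(~q & p), w1
7. ~(~q & p), w1
8. ~p, w1
9. ~q & p, w2
10. ~q, w2
11. p, w2
Accessibility: w0Rw0, w0Rw1, w1Rw0, w1Rw1, w1Rw2, w2Rw1, w2Rw2
The negation has an open branch (countermodel exists).

No, not valid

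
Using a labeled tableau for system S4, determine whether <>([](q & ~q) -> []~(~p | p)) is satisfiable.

Satisfiable (open branch found)

1. <>([](q & ~q) -> []~(~p | p)), w0
2. [](q & ~q) -> []~(~p | p), w1   [<>-rule on 1: fresh world w1, w0Rw1]
3. ~[](q & ~q), w1   [->-rule on 2 (branches; this branch)]
4. ~(q & ~q), w2   [~[]-rule on 3: fresh world w2, w1Rw2]
5. q, w2   [~&-rule on 4 (branches; this branch)]
Accessibility: w0Rw0, w0Rw1, w0Rw2, w1Rw1, w1Rw2, w2Rw2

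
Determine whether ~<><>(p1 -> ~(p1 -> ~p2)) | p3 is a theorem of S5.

Invalid (countermodel exists)

Tableau for the negation ~(~<><>(p1 -> ~(p1 -> ~p2)) | p3):
1. ~(~<><>(p1 -> ~(p1 -> ~p2)) | p3), u
2. <><>(p1 -> ~(p1 -> ~p2)), u
3. ~p3, u
4. <>(p1 -> ~(p1 -> ~p2)), v
5. p1 -> ~(p1 -> ~p2), w
6. ~(p1 -> ~p2), w
7. p1, w
8. p2, w
Accessibility: uRu, uRv, uRw, vRu, vRv, vRw, wRu, wRv, wRw
The negation has an open branch (countermodel exists).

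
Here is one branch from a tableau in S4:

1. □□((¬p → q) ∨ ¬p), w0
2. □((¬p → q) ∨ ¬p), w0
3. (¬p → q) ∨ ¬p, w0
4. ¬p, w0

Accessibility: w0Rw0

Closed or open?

No world carries both an atom and its negation.

Not closed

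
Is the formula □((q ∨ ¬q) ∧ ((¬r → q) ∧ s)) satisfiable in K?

1. □((q ∨ ¬q) ∧ ((¬r → q) ∧ s)), w0

Yes, satisfiable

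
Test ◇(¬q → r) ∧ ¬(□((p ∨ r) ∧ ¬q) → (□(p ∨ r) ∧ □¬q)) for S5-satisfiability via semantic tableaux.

Unsatisfiable

1. ◇(¬q → r) ∧ ¬(□((p ∨ r) ∧ ¬q) → (□(p ∨ r) ∧ □¬q)), u
2. ◇(¬q → r), u
3. ¬(□((p ∨ r) ∧ ¬q) → (□(p ∨ r) ∧ □¬q)), u
4. □((p ∨ r) ∧ ¬q), u
5. ¬(□(p ∨ r) ∧ □¬q), u
6. (p ∨ r) ∧ ¬q, u
7. p ∨ r, u
8. ¬q, u
9. ¬□(p ∨ r), u
10. r, u
11. ¬q → r, v
12. (p ∨ r) ∧ ¬q, v
13. p ∨ r, v
14. ¬q, v
15. r, v
16. ¬(p ∨ r), w
17. ¬p, w
18. ¬r, w
19. (p ∨ r) ∧ ¬q, w
20. p ∨ r, w
21. ¬q, w
22. r, w
Accessibility: uRu, uRv, uRw, vRu, vRv, vRw, wRu, wRv, wRw
Branch closes: r and ¬r both at w.
Every branch closes; the branch above is one of them.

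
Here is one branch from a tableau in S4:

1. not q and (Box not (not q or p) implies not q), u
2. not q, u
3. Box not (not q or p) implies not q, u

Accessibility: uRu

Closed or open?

No atom appears with both signs at the same world.

No, open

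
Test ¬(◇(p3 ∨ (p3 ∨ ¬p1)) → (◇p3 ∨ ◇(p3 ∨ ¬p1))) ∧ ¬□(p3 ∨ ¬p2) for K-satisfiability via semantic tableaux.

1. ¬(◇(p3 ∨ (p3 ∨ ¬p1)) → (◇p3 ∨ ◇(p3 ∨ ¬p1))) ∧ ¬□(p3 ∨ ¬p2), 0
2. ¬(◇(p3 ∨ (p3 ∨ ¬p1)) → (◇p3 ∨ ◇(p3 ∨ ¬p1))), 0   [∧-rule on 1]
3. ¬□(p3 ∨ ¬p2), 0   [∧-rule on 1]
4. ◇(p3 ∨ (p3 ∨ ¬p1)), 0   [¬→-rule on 2]
5. ¬(◇p3 ∨ ◇(p3 ∨ ¬p1)), 0   [¬→-rule on 2]
6. ¬◇p3, 0   [¬∨-rule on 5]
7. ¬◇(p3 ∨ ¬p1), 0   [¬∨-rule on 5]
8. ¬(p3 ∨ ¬p2), 1   [¬□-rule on 3: fresh world 1, 0R1]
9. ¬p3, 1   [¬∨-rule on 8]
10. p2, 1   [¬∨-rule on 8]
11. ¬(p3 ∨ ¬p1), 1   [¬◇-rule on 7 via 0R1]
12. p1, 1   [¬∨-rule on 11]
13. p3 ∨ (p3 ∨ ¬p1), 2   [◇-rule on 4: fresh world 2, 0R2]
14. ¬p3, 2   [¬◇-rule on 6 via 0R2]
15. ¬(p3 ∨ ¬p1), 2   [¬◇-rule on 7 via 0R2]
16. p1, 2   [¬∨-rule on 15]
17. p3 ∨ ¬p1, 2   [∨-rule on 13 (branches; this branch)]
18. ¬p1, 2   [∨-rule on 17 (branches; this branch)]
Accessibility: 0R1, 0R2
Branch closes: p1 and ¬p1 both at 2.
Every branch closes; the branch above is one of them.

Unsatisfiable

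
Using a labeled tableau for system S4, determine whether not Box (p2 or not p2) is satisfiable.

1. not Box (p2 or not p2), u
2. not (p2 or not p2), v
3. not p2, v
4. p2, v
Accessibility: uRu, uRv, vRv
Branch closes: p2 and not p2 both at v.
(One branch shown.) All branches close.

No, unsatisfiable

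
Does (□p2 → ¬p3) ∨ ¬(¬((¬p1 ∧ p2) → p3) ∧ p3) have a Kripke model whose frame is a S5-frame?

1. (□p2 → ¬p3) ∨ ¬(¬((¬p1 ∧ p2) → p3) ∧ p3), u
2. ¬(¬((¬p1 ∧ p2) → p3) ∧ p3), u   [∨-rule on 1 (branches; this branch)]
3. ¬p3, u   [¬∧-rule on 2 (branches; this branch)]
Accessibility: uRu

Satisfiable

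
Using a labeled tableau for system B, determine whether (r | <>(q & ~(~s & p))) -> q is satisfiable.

1. (r | <>(q & ~(~s & p))) -> q, u
2. q, u   [->-rule on 1 (branches; this branch)]
Accessibility: uRu

Yes, satisfiable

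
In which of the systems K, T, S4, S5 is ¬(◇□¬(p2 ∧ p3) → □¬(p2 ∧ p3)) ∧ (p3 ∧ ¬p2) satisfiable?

S5-tableau for the formula:
1. ¬(◇□¬(p2 ∧ p3) → □¬(p2 ∧ p3)) ∧ (p3 ∧ ¬p2), 0
2. ¬(◇□¬(p2 ∧ p3) → □¬(p2 ∧ p3)), 0   [∧-rule on 1]
3. p3 ∧ ¬p2, 0   [∧-rule on 1]
4. ◇□¬(p2 ∧ p3), 0   [¬→-rule on 2]
5. ¬□¬(p2 ∧ p3), 0   [¬→-rule on 2]
6. p3, 0   [∧-rule on 3]
7. ¬p2, 0   [∧-rule on 3]
8. □¬(p2 ∧ p3), 1   [◇-rule on 4: fresh world 1, 0R1]
9. ¬(p2 ∧ p3), 0   [□-rule on 8 via 1R0]
10. ¬(p2 ∧ p3), 1   [□-rule on 8 via 1R1]
11. ¬p3, 1   [¬∧-rule on 10 (branches; this branch)]
12. p2 ∧ p3, 2   [¬□-rule on 5: fresh world 2, 0R2]
13. p2, 2   [∧-rule on 12]
14. p3, 2   [∧-rule on 12]
15. ¬(p2 ∧ p3), 2   [□-rule on 8 via 1R2]
16. ¬p3, 2   [¬∧-rule on 15 (branches; this branch)]
Accessibility: 0R0, 0R1, 0R2, 1R0, 1R1, 1R2, 2R0, 2R1, 2R2
Branch closes: p3 and ¬p3 both at 2.
Every branch closes (one shown): unsatisfiable in S5.
S4-tableau for the formula:
1. ¬(◇□¬(p2 ∧ p3) → □¬(p2 ∧ p3)) ∧ (p3 ∧ ¬p2), 0
2. ¬(◇□¬(p2 ∧ p3) → □¬(p2 ∧ p3)), 0   [∧-rule on 1]
3. p3 ∧ ¬p2, 0   [∧-rule on 1]
4. ◇□¬(p2 ∧ p3), 0   [¬→-rule on 2]
5. ¬□¬(p2 ∧ p3), 0   [¬→-rule on 2]
6. p3, 0   [∧-rule on 3]
7. ¬p2, 0   [∧-rule on 3]
8. □¬(p2 ∧ p3), 1   [◇-rule on 4: fresh world 1, 0R1]
9. ¬(p2 ∧ p3), 1   [□-rule on 8 via 1R1]
10. ¬p3, 1   [¬∧-rule on 9 (branches; this branch)]
11. p2 ∧ p3, 2   [¬□-rule on 5: fresh world 2, 0R2]
12. p2, 2   [∧-rule on 11]
13. p3, 2   [∧-rule on 11]
Accessibility: 0R0, 0R1, 0R2, 1R1, 2R2
Complete open branch: satisfiable in S4, hence also in K, T (this S4-model is also a K-model and a T-model).

K, T, S4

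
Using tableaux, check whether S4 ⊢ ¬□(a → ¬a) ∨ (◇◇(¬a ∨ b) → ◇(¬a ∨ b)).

Yes, valid

Tableau for the negation ¬(¬□(a → ¬a) ∨ (◇◇(¬a ∨ b) → ◇(¬a ∨ b))):
1. ¬(¬□(a → ¬a) ∨ (◇◇(¬a ∨ b) → ◇(¬a ∨ b))), w0
2. □(a → ¬a), w0   [¬∨-rule on 1]
3. ¬(◇◇(¬a ∨ b) → ◇(¬a ∨ b)), w0   [¬∨-rule on 1]
4. ◇◇(¬a ∨ b), w0   [¬→-rule on 3]
5. ¬◇(¬a ∨ b), w0   [¬→-rule on 3]
6. a → ¬a, w0   [□-rule on 2 via w0Rw0]
7. ¬(¬a ∨ b), w0   [¬◇-rule on 5 via w0Rw0]
8. a, w0   [¬∨-rule on 7]
9. ¬b, w0   [¬∨-rule on 7]
10. ¬a, w0   [→-rule on 6 (branches; this branch)]
Accessibility: w0Rw0
Branch closes: a and ¬a both at w0.
All branches of the negation close; one closing branch shown above.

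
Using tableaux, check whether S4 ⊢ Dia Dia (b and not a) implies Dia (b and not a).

Tableau for the negation not (Dia Dia (b and not a) implies Dia (b and not a)):
1. not (Dia Dia (b and not a) implies Dia (b and not a)), w0
2. Dia Dia (b and not a), w0
3. not Dia (b and not a), w0
4. not (b and not a), w0
5. a, w0
6. Dia (b and not a), w1
7. not (b and not a), w1
8. a, w1
9. b and not a, w2
10. b, w2
11. not a, w2
12. not (b and not a), w2
13. a, w2
Accessibility: w0Rw0, w0Rw1, w0Rw2, w1Rw1, w1Rw2, w2Rw2
Branch closes: a and not a both at w2.
All branches of the negation close; one closing branch shown above.

Valid in S4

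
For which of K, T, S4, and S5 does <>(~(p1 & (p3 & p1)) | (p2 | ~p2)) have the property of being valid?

T, S4, S5

K-tableau for the negation ~<>(~(p1 & (p3 & p1)) | (p2 | ~p2)):
1. ~<>(~(p1 & (p3 & p1)) | (p2 | ~p2)), u
Complete open branch: countermodel on a K-frame, so not valid in K.
T-tableau for the negation ~<>(~(p1 & (p3 & p1)) | (p2 | ~p2)):
1. ~<>(~(p1 & (p3 & p1)) | (p2 | ~p2)), u
2. ~(~(p1 & (p3 & p1)) | (p2 | ~p2)), u   [~<>-rule on 1 via uRu]
3. p1 & (p3 & p1), u   [~|-rule on 2]
4. ~(p2 | ~p2), u   [~|-rule on 2]
5. p1, u   [&-rule on 3]
6. p3 & p1, u   [&-rule on 3]
7. ~p2, u   [~|-rule on 4]
8. p2, u   [~|-rule on 4]
Accessibility: uRu
Branch closes: p2 and ~p2 both at u.
Every branch closes (one shown): valid in T, hence also in S4, S5 (every theorem of T is a theorem of S4 and S5).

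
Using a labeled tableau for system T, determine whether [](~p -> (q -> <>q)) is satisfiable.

1. [](~p -> (q -> <>q)), w0
2. ~p -> (q -> <>q), w0
3. q -> <>q, w0
4. <>q, w0
5. q, w1
6. ~p -> (q -> <>q), w1
7. q -> <>q, w1
8. <>q, w1
9. q, w2
Accessibility: w0Rw0, w0Rw1, w1Rw1, w1Rw2, w2Rw2

Satisfiable (open branch found)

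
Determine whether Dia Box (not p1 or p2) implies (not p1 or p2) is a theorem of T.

No, not valid

Tableau for the negation not (Dia Box (not p1 or p2) implies (not p1 or p2)):
1. not (Dia Box (not p1 or p2) implies (not p1 or p2)), u
2. Dia Box (not p1 or p2), u   [neg-implies-rule on 1]
3. not (not p1 or p2), u   [neg-implies-rule on 1]
4. p1, u   [neg-or-rule on 3]
5. not p2, u   [neg-or-rule on 3]
6. Box (not p1 or p2), v   [Dia-rule on 2: fresh world v, uRv]
7. not p1 or p2, v   [Box-rule on 6 via vRv]
8. p2, v   [or-rule on 7 (branches; this branch)]
Accessibility: uRu, uRv, vRv
The negation has an open branch (countermodel exists).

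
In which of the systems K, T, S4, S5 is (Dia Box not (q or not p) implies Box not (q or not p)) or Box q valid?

S5-tableau for the negation not ((Dia Box not (q or not p) implies Box not (q or not p)) or Box q):
1. not ((Dia Box not (q or not p) implies Box not (q or not p)) or Box q), 0
2. not (Dia Box not (q or not p) implies Box not (q or not p)), 0
3. not Box q, 0
4. Dia Box not (q or not p), 0
5. not Box not (q or not p), 0
6. not q, 1
7. Box not (q or not p), 2
8. not (q or not p), 0
9. not q, 0
10. p, 0
11. not (q or not p), 1
12. p, 1
13. not (q or not p), 2
14. not q, 2
15. p, 2
16. q or not p, 3
17. not (q or not p), 3
18. not q, 3
19. p, 3
20. not p, 3
Accessibility: 0R0, 0R1, 0R2, 0R3, 1R0, 1R1, 1R2, 1R3, 2R0, 2R1, 2R2, 2R3, 3R0, 3R1, 3R2, 3R3
Branch closes: p and not p both at 3.
Every branch closes (one shown): valid in S5.
S4-tableau for the negation not ((Dia Box not (q or not p) implies Box not (q or not p)) or Box q):
1. not ((Dia Box not (q or not p) implies Box not (q or not p)) or Box q), 0
2. not (Dia Box not (q or not p) implies Box not (q or not p)), 0
3. not Box q, 0
4. Dia Box not (q or not p), 0
5. not Box not (q or not p), 0
6. not q, 1
7. Box not (q or not p), 2
8. not (q or not p), 2
9. not q, 2
10. p, 2
11. q or not p, 3
12. not p, 3
Accessibility: 0R0, 0R1, 0R2, 0R3, 1R1, 2R2, 3R3
Complete open branch: countermodel on an S4-frame, so not valid in S4, nor in K, T (the same frame is also a K-frame and a T-frame).

S5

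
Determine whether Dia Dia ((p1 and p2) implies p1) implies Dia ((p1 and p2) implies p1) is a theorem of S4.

Valid in S4

Tableau for the negation not (Dia Dia ((p1 and p2) implies p1) implies Dia ((p1 and p2) implies p1)):
1. not (Dia Dia ((p1 and p2) implies p1) implies Dia ((p1 and p2) implies p1)), u
2. Dia Dia ((p1 and p2) implies p1), u
3. not Dia ((p1 and p2) implies p1), u
4. not ((p1 and p2) implies p1), u
5. p1 and p2, u
6. not p1, u
7. p1, u
8. p2, u
Accessibility: uRu
Branch closes: p1 and not p1 both at u.
Every branch of the negation's tableau closes; the branch above is one of them.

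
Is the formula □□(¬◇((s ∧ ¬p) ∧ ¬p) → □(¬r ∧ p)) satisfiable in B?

1. □□(¬◇((s ∧ ¬p) ∧ ¬p) → □(¬r ∧ p)), w0
2. □(¬◇((s ∧ ¬p) ∧ ¬p) → □(¬r ∧ p)), w0
3. ¬◇((s ∧ ¬p) ∧ ¬p) → □(¬r ∧ p), w0
4. □(¬r ∧ p), w0
5. ¬r ∧ p, w0
6. ¬r, w0
7. p, w0
Accessibility: w0Rw0

Yes, satisfiable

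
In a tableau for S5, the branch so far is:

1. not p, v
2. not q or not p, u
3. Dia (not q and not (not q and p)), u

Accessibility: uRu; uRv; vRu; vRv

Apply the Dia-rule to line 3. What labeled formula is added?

a fresh world w with uRw, and not q and not (not q and p) at w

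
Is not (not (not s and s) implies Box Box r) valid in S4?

Tableau for the negation not (not s and s) implies Box Box r:
1. not (not s and s) implies Box Box r, 0
2. Box Box r, 0
3. Box r, 0
4. r, 0
Accessibility: 0R0
The negation has an open branch (countermodel exists).

Not valid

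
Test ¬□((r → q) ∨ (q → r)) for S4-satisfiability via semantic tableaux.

1. ¬□((r → q) ∨ (q → r)), w0
2. ¬((r → q) ∨ (q → r)), w1   [¬□-rule on 1: fresh world w1, w0Rw1]
3. ¬(r → q), w1   [¬∨-rule on 2]
4. ¬(q → r), w1   [¬∨-rule on 2]
5. r, w1   [¬→-rule on 3]
6. ¬q, w1   [¬→-rule on 3]
7. q, w1   [¬→-rule on 4]
8. ¬r, w1   [¬→-rule on 4]
Accessibility: w0Rw0, w0Rw1, w1Rw1
Branch closes: q and ¬q both at w1.
Every branch closes; the branch above is one of them.

Unsatisfiable (every branch closes)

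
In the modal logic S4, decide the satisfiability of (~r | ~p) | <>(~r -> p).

Satisfiable (open branch found)

1. (~r | ~p) | <>(~r -> p), w0
2. <>(~r -> p), w0
3. ~r -> p, w1
4. p, w1
Accessibility: w0Rw0, w0Rw1, w1Rw1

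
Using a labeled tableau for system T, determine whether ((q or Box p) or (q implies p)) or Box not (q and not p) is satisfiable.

1. ((q or Box p) or (q implies p)) or Box not (q and not p), u
2. Box not (q and not p), u   [or-rule on 1 (branches; this branch)]
3. not (q and not p), u   [Box-rule on 2 via uRu]
4. p, u   [neg-and-rule on 3 (branches; this branch)]
Accessibility: uRu

Yes, satisfiable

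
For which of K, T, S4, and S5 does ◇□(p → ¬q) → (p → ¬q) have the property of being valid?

S5

S5-tableau for the negation ¬(◇□(p → ¬q) → (p → ¬q)):
1. ¬(◇□(p → ¬q) → (p → ¬q)), w0
2. ◇□(p → ¬q), w0
3. ¬(p → ¬q), w0
4. p, w0
5. q, w0
6. □(p → ¬q), w1
7. p → ¬q, w0
8. p → ¬q, w1
9. ¬q, w0
Accessibility: w0Rw0, w0Rw1, w1Rw0, w1Rw1
Branch closes: q and ¬q both at w0.
Every branch closes (one shown): valid in S5.
S4-tableau for the negation ¬(◇□(p → ¬q) → (p → ¬q)):
1. ¬(◇□(p → ¬q) → (p → ¬q)), w0
2. ◇□(p → ¬q), w0
3. ¬(p → ¬q), w0
4. p, w0
5. q, w0
6. □(p → ¬q), w1
7. p → ¬q, w1
8. ¬q, w1
Accessibility: w0Rw0, w0Rw1, w1Rw1
Complete open branch: countermodel on an S4-frame, so not valid in S4, nor in K, T (the same frame is also a K-frame and a T-frame).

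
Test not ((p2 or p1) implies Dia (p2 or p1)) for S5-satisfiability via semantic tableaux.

1. not ((p2 or p1) implies Dia (p2 or p1)), u
2. p2 or p1, u
3. not Dia (p2 or p1), u
4. not (p2 or p1), u
5. not p2, u
6. not p1, u
7. p1, u
Accessibility: uRu
Branch closes: p1 and not p1 both at u.
Every branch closes; the branch above is one of them.

Unsatisfiable (every branch closes)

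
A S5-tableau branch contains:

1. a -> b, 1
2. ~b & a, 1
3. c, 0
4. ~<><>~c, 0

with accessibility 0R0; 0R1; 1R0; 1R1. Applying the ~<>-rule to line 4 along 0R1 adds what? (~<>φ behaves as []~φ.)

~<>φ behaves as []~φ: propagate the negated body to each accessible world.

~<>~c, 1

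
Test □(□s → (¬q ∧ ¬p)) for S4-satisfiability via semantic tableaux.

1. □(□s → (¬q ∧ ¬p)), u
2. □s → (¬q ∧ ¬p), u   [□-rule on 1 via uRu]
3. ¬q ∧ ¬p, u   [→-rule on 2 (branches; this branch)]
4. ¬q, u   [∧-rule on 3]
5. ¬p, u   [∧-rule on 3]
Accessibility: uRu

Satisfiable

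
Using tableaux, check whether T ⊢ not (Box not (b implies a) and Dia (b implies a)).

Tableau for the negation Box not (b implies a) and Dia (b implies a):
1. Box not (b implies a) and Dia (b implies a), u
2. Box not (b implies a), u
3. Dia (b implies a), u
4. not (b implies a), u
5. b, u
6. not a, u
7. b implies a, v
8. not (b implies a), v
9. b, v
10. not a, v
11. a, v
Accessibility: uRu, uRv, vRv
Branch closes: a and not a both at v.
Every branch of the negation's tableau closes; the branch above is one of them.

Valid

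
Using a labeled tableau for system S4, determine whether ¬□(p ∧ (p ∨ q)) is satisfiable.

Satisfiable

1. ¬□(p ∧ (p ∨ q)), u
2. ¬(p ∧ (p ∨ q)), v
3. ¬(p ∨ q), v
4. ¬p, v
5. ¬q, v
Accessibility: uRu, uRv, vRv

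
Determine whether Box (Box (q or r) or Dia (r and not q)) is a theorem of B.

Tableau for the negation not Box (Box (q or r) or Dia (r and not q)):
1. not Box (Box (q or r) or Dia (r and not q)), w0
2. not (Box (q or r) or Dia (r and not q)), w1   [neg-Box-rule on 1: fresh world w1, w0Rw1]
3. not Box (q or r), w1   [neg-or-rule on 2]
4. not Dia (r and not q), w1   [neg-or-rule on 2]
5. not (r and not q), w0   [neg-Dia-rule on 4 via w1Rw0]
6. not (r and not q), w1   [neg-Dia-rule on 4 via w1Rw1]
7. q, w0   [neg-and-rule on 5 (branches; this branch)]
8. q, w1   [neg-and-rule on 6 (branches; this branch)]
9. not (q or r), w2   [neg-Box-rule on 3: fresh world w2, w1Rw2]
10. not q, w2   [neg-or-rule on 9]
11. not r, w2   [neg-or-rule on 9]
12. not (r and not q), w2   [neg-Dia-rule on 4 via w1Rw2]
Accessibility: w0Rw0, w0Rw1, w1Rw0, w1Rw1, w1Rw2, w2Rw1, w2Rw2
The negation has an open branch (countermodel exists).

No, not valid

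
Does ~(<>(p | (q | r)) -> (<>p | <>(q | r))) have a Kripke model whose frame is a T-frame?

Unsatisfiable

1. ~(<>(p | (q | r)) -> (<>p | <>(q | r))), w0
2. <>(p | (q | r)), w0
3. ~(<>p | <>(q | r)), w0
4. ~<>p, w0
5. ~<>(q | r), w0
6. ~p, w0
7. ~(q | r), w0
8. ~q, w0
9. ~r, w0
10. p | (q | r), w1
11. ~p, w1
12. ~(q | r), w1
13. ~q, w1
14. ~r, w1
15. q | r, w1
16. r, w1
Accessibility: w0Rw0, w0Rw1, w1Rw1
Branch closes: r and ~r both at w1.
(One branch shown.) All branches close.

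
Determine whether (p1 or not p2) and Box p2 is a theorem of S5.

Tableau for the negation not ((p1 or not p2) and Box p2):
1. not ((p1 or not p2) and Box p2), w0
2. not Box p2, w0   [neg-and-rule on 1 (branches; this branch)]
3. not p2, w1   [neg-Box-rule on 2: fresh world w1, w0Rw1]
Accessibility: w0Rw0, w0Rw1, w1Rw0, w1Rw1
The negation has an open branch (countermodel exists).

No, not valid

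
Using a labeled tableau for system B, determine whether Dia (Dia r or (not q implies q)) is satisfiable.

Satisfiable (open branch found)

1. Dia (Dia r or (not q implies q)), w0
2. Dia r or (not q implies q), w1
3. not q implies q, w1
4. q, w1
Accessibility: w0Rw0, w0Rw1, w1Rw0, w1Rw1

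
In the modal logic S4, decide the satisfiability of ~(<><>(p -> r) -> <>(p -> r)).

No, unsatisfiable

1. ~(<><>(p -> r) -> <>(p -> r)), u
2. <><>(p -> r), u   [~->-rule on 1]
3. ~<>(p -> r), u   [~->-rule on 1]
4. ~(p -> r), u   [~<>-rule on 3 via uRu]
5. p, u   [~->-rule on 4]
6. ~r, u   [~->-rule on 4]
7. <>(p -> r), v   [<>-rule on 2: fresh world v, uRv]
8. ~(p -> r), v   [~<>-rule on 3 via uRv]
9. p, v   [~->-rule on 8]
10. ~r, v   [~->-rule on 8]
11. p -> r, w   [<>-rule on 7: fresh world w, vRw]
12. ~(p -> r), w   [~<>-rule on 3 via uRw]
13. p, w   [~->-rule on 12]
14. ~r, w   [~->-rule on 12]
15. r, w   [->-rule on 11 (branches; this branch)]
Accessibility: uRu, uRv, uRw, vRv, vRw, wRw
Branch closes: r and ~r both at w.
Every branch closes; the branch above is one of them.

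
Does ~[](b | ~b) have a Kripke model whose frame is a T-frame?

1. ~[](b | ~b), w0
2. ~(b | ~b), w1   [~[]-rule on 1: fresh world w1, w0Rw1]
3. ~b, w1   [~|-rule on 2]
4. b, w1   [~|-rule on 2]
Accessibility: w0Rw0, w0Rw1, w1Rw1
Branch closes: b and ~b both at w1.
(One branch shown.) All branches close.

No, unsatisfiable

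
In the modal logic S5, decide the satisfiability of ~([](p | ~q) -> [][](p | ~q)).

No, unsatisfiable

1. ~([](p | ~q) -> [][](p | ~q)), 0
2. [](p | ~q), 0   [~->-rule on 1]
3. ~[][](p | ~q), 0   [~->-rule on 1]
4. p | ~q, 0   [[]-rule on 2 via 0R0]
5. ~q, 0   [|-rule on 4 (branches; this branch)]
6. ~[](p | ~q), 1   [~[]-rule on 3: fresh world 1, 0R1]
7. p | ~q, 1   [[]-rule on 2 via 0R1]
8. ~q, 1   [|-rule on 7 (branches; this branch)]
9. ~(p | ~q), 2   [~[]-rule on 6: fresh world 2, 1R2]
10. ~p, 2   [~|-rule on 9]
11. q, 2   [~|-rule on 9]
12. p | ~q, 2   [[]-rule on 2 via 0R2]
13. ~q, 2   [|-rule on 12 (branches; this branch)]
Accessibility: 0R0, 0R1, 0R2, 1R0, 1R1, 1R2, 2R0, 2R1, 2R2
Branch closes: q and ~q both at 2.
All branches of the tableau close; one closing branch shown above.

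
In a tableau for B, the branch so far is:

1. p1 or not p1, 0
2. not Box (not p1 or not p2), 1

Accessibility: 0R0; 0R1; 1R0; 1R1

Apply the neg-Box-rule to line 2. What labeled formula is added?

a fresh world 2 with 1R2, and not (not p1 or not p2) at 2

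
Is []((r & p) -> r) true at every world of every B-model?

Tableau for the negation ~[]((r & p) -> r):
1. ~[]((r & p) -> r), u
2. ~((r & p) -> r), v
3. r & p, v
4. ~r, v
5. r, v
6. p, v
Accessibility: uRu, uRv, vRu, vRv
Branch closes: r and ~r both at v.
All branches of the negation close; one closing branch shown above.

Yes, valid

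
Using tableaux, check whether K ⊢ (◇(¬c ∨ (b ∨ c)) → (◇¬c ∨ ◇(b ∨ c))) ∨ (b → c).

Tableau for the negation ¬((◇(¬c ∨ (b ∨ c)) → (◇¬c ∨ ◇(b ∨ c))) ∨ (b → c)):
1. ¬((◇(¬c ∨ (b ∨ c)) → (◇¬c ∨ ◇(b ∨ c))) ∨ (b → c)), u
2. ¬(◇(¬c ∨ (b ∨ c)) → (◇¬c ∨ ◇(b ∨ c))), u
3. ¬(b → c), u
4. ◇(¬c ∨ (b ∨ c)), u
5. ¬(◇¬c ∨ ◇(b ∨ c)), u
6. b, u
7. ¬c, u
8. ¬◇¬c, u
9. ¬◇(b ∨ c), u
10. ¬c ∨ (b ∨ c), v
11. c, v
12. ¬(b ∨ c), v
13. ¬b, v
14. ¬c, v
Accessibility: uRv
Branch closes: c and ¬c both at v.
Every branch of the negation's tableau closes; the branch above is one of them.

Yes, valid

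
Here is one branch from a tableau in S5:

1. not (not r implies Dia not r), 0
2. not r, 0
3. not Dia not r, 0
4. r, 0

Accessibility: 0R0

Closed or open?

Closed

Both r and not r appear at 0.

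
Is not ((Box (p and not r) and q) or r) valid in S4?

No, not valid

Tableau for the negation (Box (p and not r) and q) or r:
1. (Box (p and not r) and q) or r, 0
2. r, 0
Accessibility: 0R0
The negation has an open branch (countermodel exists).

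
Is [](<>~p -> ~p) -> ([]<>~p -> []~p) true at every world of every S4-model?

Valid in S4

Tableau for the negation ~([](<>~p -> ~p) -> ([]<>~p -> []~p)):
1. ~([](<>~p -> ~p) -> ([]<>~p -> []~p)), 0
2. [](<>~p -> ~p), 0
3. ~([]<>~p -> []~p), 0
4. []<>~p, 0
5. ~[]~p, 0
6. <>~p -> ~p, 0
7. <>~p, 0
8. ~p, 0
9. p, 1
10. <>~p -> ~p, 1
11. <>~p, 1
12. ~<>~p, 1
13. ~p, 2
14. <>~p -> ~p, 2
15. <>~p, 2
16. ~p, 3
17. <>~p -> ~p, 3
18. <>~p, 3
19. p, 3
Accessibility: 0R0, 0R1, 0R2, 0R3, 1R1, 1R3, 2R2, 3R3
Branch closes: p and ~p both at 3.
All branches of the negation close; one closing branch shown above.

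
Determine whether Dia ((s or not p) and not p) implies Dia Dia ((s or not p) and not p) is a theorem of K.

No, not valid

Tableau for the negation not (Dia ((s or not p) and not p) implies Dia Dia ((s or not p) and not p)):
1. not (Dia ((s or not p) and not p) implies Dia Dia ((s or not p) and not p)), u
2. Dia ((s or not p) and not p), u
3. not Dia Dia ((s or not p) and not p), u
4. (s or not p) and not p, v
5. s or not p, v
6. not p, v
7. not Dia ((s or not p) and not p), v
Accessibility: uRv
The negation has an open branch (countermodel exists).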